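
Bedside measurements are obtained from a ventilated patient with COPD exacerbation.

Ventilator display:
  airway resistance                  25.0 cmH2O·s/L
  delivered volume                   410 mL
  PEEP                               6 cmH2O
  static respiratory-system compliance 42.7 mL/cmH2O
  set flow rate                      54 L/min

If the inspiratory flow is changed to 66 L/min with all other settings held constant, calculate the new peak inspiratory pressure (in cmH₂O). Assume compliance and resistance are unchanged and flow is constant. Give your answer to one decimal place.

Flow: 54 L/min ÷ 60 = 0.9 L/s.
New flow: 66 L/min ÷ 60 = 1.1 L/s.
PIP = Vt/C + R·V̇ + PEEP (constant-flow equation of motion).
Only the resistive term changes: ΔPIP = R × ΔV̇ = 25.0 × (1.1 − 0.9) = 25.0 × 0.2 = 5.0 cmH2O.
Original PIP = 410/42.7 + 25.0×0.9 + 6 = 38.102 cmH2O; new PIP = 38.102 + (5.0) = 43.102 cmH2O.

43.1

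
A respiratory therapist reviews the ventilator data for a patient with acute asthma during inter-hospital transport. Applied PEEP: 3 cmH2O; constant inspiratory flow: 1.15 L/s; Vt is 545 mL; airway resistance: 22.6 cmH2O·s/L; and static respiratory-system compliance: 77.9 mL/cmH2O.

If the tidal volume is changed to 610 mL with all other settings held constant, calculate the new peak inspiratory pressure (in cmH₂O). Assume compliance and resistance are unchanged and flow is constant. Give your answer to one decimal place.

36.8

PIP = Vt/C + R·V̇ + PEEP (constant-flow equation of motion).
Only the elastic term changes: ΔPIP = ΔVt / C = (610 − 545) / 77.9 = 0.8344 cmH2O.
Original PIP = 545/77.9 + 22.6×1.15 + 3 = 35.986 cmH2O; new PIP = 35.986 + (0.8344) = 36.82 cmH2O.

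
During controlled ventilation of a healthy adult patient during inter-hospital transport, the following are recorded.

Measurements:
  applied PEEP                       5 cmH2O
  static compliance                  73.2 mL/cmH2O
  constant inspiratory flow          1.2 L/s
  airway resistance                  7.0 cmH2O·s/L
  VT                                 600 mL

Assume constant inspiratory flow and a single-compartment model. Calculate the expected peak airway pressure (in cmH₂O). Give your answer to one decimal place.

Equation of motion (constant flow): PIP = Vt/C + R·V̇ + PEEP.
PIP = 600/73.2 + 7.0×1.2 + 5 = 8.197 + 8.4 + 5 = 21.597 cmH2O.

21.6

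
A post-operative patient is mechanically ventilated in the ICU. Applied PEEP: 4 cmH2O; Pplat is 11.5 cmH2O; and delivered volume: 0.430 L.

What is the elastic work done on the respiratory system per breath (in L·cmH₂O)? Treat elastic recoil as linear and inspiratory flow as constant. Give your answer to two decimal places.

1.61

Elastic work ≈ ½ × (Pplat − PEEP) × Vt = 0.5 × (11.5 − 4) × 0.430 L = 0.5 × 7.5 × 0.430 = 1.613 L·cmH2O.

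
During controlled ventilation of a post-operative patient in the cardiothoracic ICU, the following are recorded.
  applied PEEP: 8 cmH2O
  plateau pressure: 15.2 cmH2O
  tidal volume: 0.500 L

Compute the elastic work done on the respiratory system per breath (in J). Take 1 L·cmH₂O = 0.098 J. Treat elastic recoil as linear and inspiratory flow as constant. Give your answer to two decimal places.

Elastic work ≈ ½ × (Pplat − PEEP) × Vt = 0.5 × (15.2 − 8) × 0.500 L = 0.5 × 7.2 × 0.500 = 1.8 L·cmH2O.
× 0.098 J/(L·cmH2O) → 0.1764 J.

0.18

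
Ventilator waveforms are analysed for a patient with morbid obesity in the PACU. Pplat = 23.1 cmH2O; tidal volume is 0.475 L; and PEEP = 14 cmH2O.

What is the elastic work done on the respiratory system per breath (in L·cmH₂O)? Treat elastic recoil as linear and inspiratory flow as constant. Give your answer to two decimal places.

2.16

Elastic work ≈ ½ × (Pplat − PEEP) × Vt = 0.5 × (23.1 − 14) × 0.475 L = 0.5 × 9.1 × 0.475 = 2.161 L·cmH2O.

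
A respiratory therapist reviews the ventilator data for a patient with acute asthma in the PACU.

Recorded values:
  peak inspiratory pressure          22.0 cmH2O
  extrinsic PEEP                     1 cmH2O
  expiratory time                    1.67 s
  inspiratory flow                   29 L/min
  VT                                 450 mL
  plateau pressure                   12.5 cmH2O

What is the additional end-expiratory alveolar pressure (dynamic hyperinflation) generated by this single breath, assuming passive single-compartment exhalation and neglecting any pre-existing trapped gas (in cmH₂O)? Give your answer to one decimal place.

1.3

Flow: 29 L/min ÷ 60 = 0.4833 L/s.
R = (PIP − Pplat)/V̇ = (22.0 − 12.5) / 0.4833 = 9.5/0.4833 = 19.657 cmH2O·s/L.
C = Vt/(Pplat − PEEP) = 450.0 / (12.5 − 1) = 450.0/11.5 = 39.13 mL/cmH2O.
τ = R × C = 19.657 × 0.03913 L/cmH2O = 0.7692 s.
Fraction remaining = e^(−Te/τ) = e^(−1.67/0.7692) = 0.1141; trapped volume = 450.0 × 0.1141 = 51.345 mL.
Additional alveolar pressure from trapping ≈ V_trapped / C = 51.345 / 39.13 = 1.312 cmH2O.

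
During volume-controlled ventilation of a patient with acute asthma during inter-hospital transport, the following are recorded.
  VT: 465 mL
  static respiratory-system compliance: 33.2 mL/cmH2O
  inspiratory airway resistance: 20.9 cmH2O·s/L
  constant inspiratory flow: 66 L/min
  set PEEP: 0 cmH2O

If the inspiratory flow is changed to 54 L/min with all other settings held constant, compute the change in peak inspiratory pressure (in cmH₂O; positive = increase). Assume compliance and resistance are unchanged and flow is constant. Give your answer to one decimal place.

-4.2

Flow: 66 L/min ÷ 60 = 1.1 L/s.
New flow: 54 L/min ÷ 60 = 0.9 L/s.
PIP = Vt/C + R·V̇ + PEEP (constant-flow equation of motion).
Only the resistive term changes: ΔPIP = R × ΔV̇ = 20.9 × (0.9 − 1.1) = 20.9 × -0.2 = -4.18 cmH2O.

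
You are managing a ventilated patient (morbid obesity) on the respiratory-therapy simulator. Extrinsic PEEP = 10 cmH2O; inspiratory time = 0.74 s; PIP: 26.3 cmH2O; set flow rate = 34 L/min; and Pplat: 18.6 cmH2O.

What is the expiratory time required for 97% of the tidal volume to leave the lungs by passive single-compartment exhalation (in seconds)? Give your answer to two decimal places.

2.32

Flow: 34 L/min ÷ 60 = 0.5667 L/s.
Vt = flow × Ti = 0.5667 L/s × 0.74 s × 1000 mL/L = 419.36 mL.
R = (PIP − Pplat)/V̇ = (26.3 − 18.6) / 0.5667 = 7.7/0.5667 = 13.587 cmH2O·s/L.
C = Vt/(Pplat − PEEP) = 419.36 / (18.6 − 10) = 419.36/8.6 = 48.763 mL/cmH2O.
τ = R × C = 13.587 × 0.04876 L/cmH2O = 0.6625 s.
t = −τ·ln(1 − 0.97) = −0.6625·ln(0.03) = 2.323 s.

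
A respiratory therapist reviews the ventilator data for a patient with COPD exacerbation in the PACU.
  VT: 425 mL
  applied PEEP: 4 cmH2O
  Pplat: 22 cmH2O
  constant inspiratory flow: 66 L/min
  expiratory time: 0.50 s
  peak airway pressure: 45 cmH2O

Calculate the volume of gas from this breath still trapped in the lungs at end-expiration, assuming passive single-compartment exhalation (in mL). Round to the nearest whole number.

Flow: 66 L/min ÷ 60 = 1.1 L/s.
R = (PIP − Pplat)/V̇ = (45 − 22) / 1.1 = 23.0/1.1 = 20.909 cmH2O·s/L.
C = Vt/(Pplat − PEEP) = 425.0 / (22 − 4) = 425.0/18.0 = 23.611 mL/cmH2O.
τ = R × C = 20.909 × 0.02361 L/cmH2O = 0.4937 s.
Fraction remaining = e^(−Te/τ) = e^(−0.50/0.4937) = 0.3632.
Trapped volume = 425.0 × 0.3632 = 154.36 mL.

154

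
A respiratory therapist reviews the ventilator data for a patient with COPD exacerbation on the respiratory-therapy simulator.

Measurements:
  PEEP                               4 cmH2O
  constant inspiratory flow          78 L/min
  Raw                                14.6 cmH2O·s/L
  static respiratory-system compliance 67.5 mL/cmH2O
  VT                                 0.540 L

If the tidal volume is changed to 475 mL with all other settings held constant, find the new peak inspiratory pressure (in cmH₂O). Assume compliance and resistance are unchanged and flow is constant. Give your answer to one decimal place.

Flow: 78 L/min ÷ 60 = 1.3 L/s.
PIP = Vt/C + R·V̇ + PEEP (constant-flow equation of motion).
Only the elastic term changes: ΔPIP = ΔVt / C = (475 − 540) / 67.5 = -0.963 cmH2O.
Original PIP = 540/67.5 + 14.6×1.3 + 4 = 30.98 cmH2O; new PIP = 30.98 + (-0.963) = 30.017 cmH2O.

30.0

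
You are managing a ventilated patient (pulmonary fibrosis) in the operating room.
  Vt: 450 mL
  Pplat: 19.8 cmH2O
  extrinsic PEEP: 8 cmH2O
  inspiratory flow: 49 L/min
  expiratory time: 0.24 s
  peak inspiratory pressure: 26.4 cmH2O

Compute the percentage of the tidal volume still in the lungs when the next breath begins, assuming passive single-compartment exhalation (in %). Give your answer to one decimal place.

Flow: 49 L/min ÷ 60 = 0.8167 L/s.
R = (PIP − Pplat)/V̇ = (26.4 − 19.8) / 0.8167 = 6.6/0.8167 = 8.081 cmH2O·s/L.
C = Vt/(Pplat − PEEP) = 450.0 / (19.8 − 8) = 450.0/11.8 = 38.136 mL/cmH2O.
τ = R × C = 8.081 × 0.03814 L/cmH2O = 0.3082 s.
Fraction remaining at end-expiration = e^(−Te/τ) = e^(−0.24/0.3082) = 0.459 → 45.9%.

45.9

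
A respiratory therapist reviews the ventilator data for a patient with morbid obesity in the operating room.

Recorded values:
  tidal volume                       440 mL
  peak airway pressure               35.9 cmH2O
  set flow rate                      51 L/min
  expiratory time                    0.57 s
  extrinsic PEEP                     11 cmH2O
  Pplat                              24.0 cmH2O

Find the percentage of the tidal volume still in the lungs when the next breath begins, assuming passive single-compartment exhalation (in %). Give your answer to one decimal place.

Flow: 51 L/min ÷ 60 = 0.85 L/s.
R = (PIP − Pplat)/V̇ = (35.9 − 24.0) / 0.85 = 11.9/0.85 = 14.0 cmH2O·s/L.
C = Vt/(Pplat − PEEP) = 440.0 / (24.0 − 11) = 440.0/13.0 = 33.846 mL/cmH2O.
τ = R × C = 14.0 × 0.03385 L/cmH2O = 0.4739 s.
Fraction remaining at end-expiration = e^(−Te/τ) = e^(−0.57/0.4739) = 0.3004 → 30.04%.

30.0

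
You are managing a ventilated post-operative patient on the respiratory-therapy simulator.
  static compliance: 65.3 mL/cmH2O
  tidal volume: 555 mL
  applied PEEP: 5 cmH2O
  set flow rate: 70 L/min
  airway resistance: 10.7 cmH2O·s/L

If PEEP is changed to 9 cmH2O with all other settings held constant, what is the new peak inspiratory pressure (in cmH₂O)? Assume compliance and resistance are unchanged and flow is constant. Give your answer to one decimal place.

30.0

Flow: 70 L/min ÷ 60 = 1.1667 L/s.
PIP = Vt/C + R·V̇ + PEEP (constant-flow equation of motion).
Only the baseline term changes: ΔPIP = ΔPEEP = 9 − 5 = 4.0 cmH2O.
Original PIP = 555/65.3 + 10.7×1.1667 + 5 = 25.983 cmH2O; new PIP = 25.983 + (4.0) = 29.983 cmH2O.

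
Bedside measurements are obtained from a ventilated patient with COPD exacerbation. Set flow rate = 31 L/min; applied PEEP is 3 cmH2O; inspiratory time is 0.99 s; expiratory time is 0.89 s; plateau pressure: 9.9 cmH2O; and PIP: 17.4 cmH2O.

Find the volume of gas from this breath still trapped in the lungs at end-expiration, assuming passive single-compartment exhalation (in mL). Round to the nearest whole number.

224

Flow: 31 L/min ÷ 60 = 0.5167 L/s.
Vt = flow × Ti = 0.5167 L/s × 0.99 s × 1000 mL/L = 511.53 mL.
R = (PIP − Pplat)/V̇ = (17.4 − 9.9) / 0.5167 = 7.5/0.5167 = 14.515 cmH2O·s/L.
C = Vt/(Pplat − PEEP) = 511.53 / (9.9 − 3) = 511.53/6.9 = 74.135 mL/cmH2O.
τ = R × C = 14.515 × 0.07414 L/cmH2O = 1.076 s.
Fraction remaining = e^(−Te/τ) = e^(−0.89/1.076) = 0.4373.
Trapped volume = 511.53 × 0.4373 = 223.69 mL.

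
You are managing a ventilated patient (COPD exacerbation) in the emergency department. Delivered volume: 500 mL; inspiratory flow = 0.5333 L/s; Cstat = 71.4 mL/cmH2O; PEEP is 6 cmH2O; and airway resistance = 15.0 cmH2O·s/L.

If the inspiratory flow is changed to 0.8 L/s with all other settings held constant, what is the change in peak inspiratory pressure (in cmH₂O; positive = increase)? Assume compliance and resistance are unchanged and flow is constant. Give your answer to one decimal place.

PIP = Vt/C + R·V̇ + PEEP (constant-flow equation of motion).
Only the resistive term changes: ΔPIP = R × ΔV̇ = 15.0 × (0.8 − 0.5333) = 15.0 × 0.2667 = 4.001 cmH2O.

4.0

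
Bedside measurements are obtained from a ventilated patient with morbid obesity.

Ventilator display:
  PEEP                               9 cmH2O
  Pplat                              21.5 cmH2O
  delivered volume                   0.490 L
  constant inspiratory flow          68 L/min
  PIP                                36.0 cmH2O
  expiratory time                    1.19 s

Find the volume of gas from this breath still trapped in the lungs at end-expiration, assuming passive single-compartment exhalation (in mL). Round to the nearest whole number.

Flow: 68 L/min ÷ 60 = 1.1333 L/s.
R = (PIP − Pplat)/V̇ = (36.0 − 21.5) / 1.1333 = 14.5/1.1333 = 12.794 cmH2O·s/L.
C = Vt/(Pplat − PEEP) = 490.0 / (21.5 − 9) = 490.0/12.5 = 39.2 mL/cmH2O.
τ = R × C = 12.794 × 0.0392 L/cmH2O = 0.5015 s.
Fraction remaining = e^(−Te/τ) = e^(−1.19/0.5015) = 0.09321.
Trapped volume = 490.0 × 0.09321 = 45.673 mL.

46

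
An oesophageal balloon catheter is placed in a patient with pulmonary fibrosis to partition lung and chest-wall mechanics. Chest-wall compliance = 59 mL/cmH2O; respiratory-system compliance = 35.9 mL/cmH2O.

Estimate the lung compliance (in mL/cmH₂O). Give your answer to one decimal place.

91.7

1/CL = 1/Crs − 1/Ccw.
1/CL = 1/35.9 − 1/59 = 0.01091.
CL = 91.659 mL/cmH2O.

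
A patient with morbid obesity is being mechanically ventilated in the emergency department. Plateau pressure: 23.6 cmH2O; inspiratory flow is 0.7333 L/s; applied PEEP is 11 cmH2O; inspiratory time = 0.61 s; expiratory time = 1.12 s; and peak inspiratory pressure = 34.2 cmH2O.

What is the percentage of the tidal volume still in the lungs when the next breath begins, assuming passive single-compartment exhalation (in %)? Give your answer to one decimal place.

Vt = flow × Ti = 0.7333 L/s × 0.61 s × 1000 mL/L = 447.31 mL.
R = (PIP − Pplat)/V̇ = (34.2 − 23.6) / 0.7333 = 10.6/0.7333 = 14.455 cmH2O·s/L.
C = Vt/(Pplat − PEEP) = 447.31 / (23.6 − 11) = 447.31/12.6 = 35.501 mL/cmH2O.
τ = R × C = 14.455 × 0.0355 L/cmH2O = 0.5132 s.
Fraction remaining at end-expiration = e^(−Te/τ) = e^(−1.12/0.5132) = 0.1128 → 11.28%.

11.3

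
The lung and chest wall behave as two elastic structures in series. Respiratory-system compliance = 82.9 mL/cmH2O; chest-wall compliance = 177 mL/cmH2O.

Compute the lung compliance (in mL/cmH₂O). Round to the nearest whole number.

1/CL = 1/Crs − 1/Ccw.
1/CL = 1/82.9 − 1/177 = 0.006413.
CL = 155.93 mL/cmH2O.

156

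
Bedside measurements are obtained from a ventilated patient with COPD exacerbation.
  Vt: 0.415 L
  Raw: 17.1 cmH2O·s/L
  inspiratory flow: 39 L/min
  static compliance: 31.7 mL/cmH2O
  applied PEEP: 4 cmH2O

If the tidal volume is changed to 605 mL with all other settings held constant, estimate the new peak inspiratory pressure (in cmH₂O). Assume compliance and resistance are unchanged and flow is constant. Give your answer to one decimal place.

34.2

Flow: 39 L/min ÷ 60 = 0.65 L/s.
PIP = Vt/C + R·V̇ + PEEP (constant-flow equation of motion).
Only the elastic term changes: ΔPIP = ΔVt / C = (605 − 415) / 31.7 = 5.994 cmH2O.
Original PIP = 415/31.7 + 17.1×0.65 + 4 = 28.206 cmH2O; new PIP = 28.206 + (5.994) = 34.2 cmH2O.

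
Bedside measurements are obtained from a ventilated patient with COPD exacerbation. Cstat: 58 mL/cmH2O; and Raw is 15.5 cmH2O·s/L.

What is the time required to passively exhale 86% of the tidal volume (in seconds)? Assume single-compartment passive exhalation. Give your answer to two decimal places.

1.77

τ = R × C = 15.5 × 58 mL/cmH2O = 15.5 × 0.058 L/cmH2O = 0.899 s.
Exhaled fraction f = 1 − e^(−t/τ) → t = −τ·ln(1 − f) = −0.899·ln(0.14) = 1.768 s.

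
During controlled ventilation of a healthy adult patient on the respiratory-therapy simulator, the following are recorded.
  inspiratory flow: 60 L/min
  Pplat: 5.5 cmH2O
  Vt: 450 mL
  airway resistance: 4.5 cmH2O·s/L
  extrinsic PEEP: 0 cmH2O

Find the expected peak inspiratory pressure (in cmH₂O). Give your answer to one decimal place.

Flow: 60 L/min ÷ 60 = 1 L/s.
PIP = Pplat + Raw × flow = 5.5 + 4.5 × 1 = 5.5 + 4.5 = 10.0 cmH2O.

10.0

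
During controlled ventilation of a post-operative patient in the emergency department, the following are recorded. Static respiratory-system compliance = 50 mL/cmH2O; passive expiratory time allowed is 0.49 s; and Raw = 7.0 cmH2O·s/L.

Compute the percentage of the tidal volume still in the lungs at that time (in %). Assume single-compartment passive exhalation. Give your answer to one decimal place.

τ = R × C = 7.0 × 50 mL/cmH2O = 7.0 × 0.050 L/cmH2O = 0.35 s.
Passive exhalation: V(t)/V₀ = e^(−t/τ) = e^(−0.49/0.35) = 0.2466.
Fraction remaining = 0.2466 → 24.66%.

24.7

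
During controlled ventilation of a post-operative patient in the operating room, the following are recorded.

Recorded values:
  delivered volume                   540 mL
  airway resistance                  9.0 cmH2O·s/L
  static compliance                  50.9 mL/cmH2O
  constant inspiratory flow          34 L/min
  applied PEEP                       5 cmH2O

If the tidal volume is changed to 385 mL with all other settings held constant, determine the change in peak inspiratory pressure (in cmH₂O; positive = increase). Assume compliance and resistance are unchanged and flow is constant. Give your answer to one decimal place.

PIP = Vt/C + R·V̇ + PEEP (constant-flow equation of motion).
Only the elastic term changes: ΔPIP = ΔVt / C = (385 − 540) / 50.9 = -3.045 cmH2O.

-3.0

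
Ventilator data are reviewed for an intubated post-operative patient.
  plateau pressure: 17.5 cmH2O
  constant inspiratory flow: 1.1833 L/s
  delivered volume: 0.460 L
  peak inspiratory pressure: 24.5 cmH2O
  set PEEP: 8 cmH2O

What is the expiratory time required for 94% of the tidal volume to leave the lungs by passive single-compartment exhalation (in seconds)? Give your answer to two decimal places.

0.81

R = (PIP − Pplat)/V̇ = (24.5 − 17.5) / 1.1833 = 7.0/1.1833 = 5.916 cmH2O·s/L.
C = Vt/(Pplat − PEEP) = 460.0 / (17.5 − 8) = 460.0/9.5 = 48.421 mL/cmH2O.
τ = R × C = 5.916 × 0.04842 L/cmH2O = 0.2865 s.
t = −τ·ln(1 − 0.94) = −0.2865·ln(0.06) = 0.806 s.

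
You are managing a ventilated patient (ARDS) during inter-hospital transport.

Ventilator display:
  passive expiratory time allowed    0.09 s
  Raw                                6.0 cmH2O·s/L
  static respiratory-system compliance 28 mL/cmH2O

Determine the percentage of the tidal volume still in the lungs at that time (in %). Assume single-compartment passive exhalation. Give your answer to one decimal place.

τ = R × C = 6.0 × 28 mL/cmH2O = 6.0 × 0.028 L/cmH2O = 0.168 s.
Passive exhalation: V(t)/V₀ = e^(−t/τ) = e^(−0.09/0.168) = 0.5853.
Fraction remaining = 0.5853 → 58.53%.

58.5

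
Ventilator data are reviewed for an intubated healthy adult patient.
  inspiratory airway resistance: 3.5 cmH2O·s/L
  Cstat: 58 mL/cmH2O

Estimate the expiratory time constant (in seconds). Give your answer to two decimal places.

τ = R × C = 3.5 × 58 mL/cmH2O = 3.5 × 0.058 L/cmH2O = 0.203 s.

0.20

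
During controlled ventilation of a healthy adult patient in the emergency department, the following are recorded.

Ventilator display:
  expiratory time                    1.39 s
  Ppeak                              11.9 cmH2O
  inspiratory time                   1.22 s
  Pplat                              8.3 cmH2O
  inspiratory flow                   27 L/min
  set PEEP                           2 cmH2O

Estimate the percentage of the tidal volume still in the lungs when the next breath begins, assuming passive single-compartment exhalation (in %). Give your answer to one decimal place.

13.6

Flow: 27 L/min ÷ 60 = 0.45 L/s.
Vt = flow × Ti = 0.45 L/s × 1.22 s × 1000 mL/L = 549.0 mL.
R = (PIP − Pplat)/V̇ = (11.9 − 8.3) / 0.45 = 3.6/0.45 = 8.0 cmH2O·s/L.
C = Vt/(Pplat − PEEP) = 549.0 / (8.3 − 2) = 549.0/6.3 = 87.143 mL/cmH2O.
τ = R × C = 8.0 × 0.08714 L/cmH2O = 0.6971 s.
Fraction remaining at end-expiration = e^(−Te/τ) = e^(−1.39/0.6971) = 0.1362 → 13.62%.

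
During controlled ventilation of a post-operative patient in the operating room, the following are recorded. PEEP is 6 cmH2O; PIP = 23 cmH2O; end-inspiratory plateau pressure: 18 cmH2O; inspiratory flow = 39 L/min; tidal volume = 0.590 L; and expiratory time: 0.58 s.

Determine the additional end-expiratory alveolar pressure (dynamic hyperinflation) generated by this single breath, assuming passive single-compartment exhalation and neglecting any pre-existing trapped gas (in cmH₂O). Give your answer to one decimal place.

Flow: 39 L/min ÷ 60 = 0.65 L/s.
R = (PIP − Pplat)/V̇ = (23 − 18) / 0.65 = 5.0/0.65 = 7.692 cmH2O·s/L.
C = Vt/(Pplat − PEEP) = 590.0 / (18 − 6) = 590.0/12.0 = 49.167 mL/cmH2O.
τ = R × C = 7.692 × 0.04917 L/cmH2O = 0.3782 s.
Fraction remaining = e^(−Te/τ) = e^(−0.58/0.3782) = 0.2158; trapped volume = 590.0 × 0.2158 = 127.32 mL.
Additional alveolar pressure from trapping ≈ V_trapped / C = 127.32 / 49.167 = 2.59 cmH2O.

2.6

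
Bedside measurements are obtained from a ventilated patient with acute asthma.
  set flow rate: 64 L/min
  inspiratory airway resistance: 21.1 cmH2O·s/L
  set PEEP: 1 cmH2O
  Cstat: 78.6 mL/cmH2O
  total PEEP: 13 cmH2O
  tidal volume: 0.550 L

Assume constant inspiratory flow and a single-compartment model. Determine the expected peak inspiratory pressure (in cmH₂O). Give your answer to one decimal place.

42.5

Flow: 64 L/min ÷ 60 = 1.0667 L/s.
Total PEEP = 13 cmH2O (set 1 + intrinsic 12); this is the baseline alveolar pressure.
Equation of motion (constant flow): PIP = Vt/C + R·V̇ + PEEP.
PIP = 550/78.6 + 21.1×1.0667 + 13 = 6.997 + 22.507 + 13 = 42.504 cmH2O.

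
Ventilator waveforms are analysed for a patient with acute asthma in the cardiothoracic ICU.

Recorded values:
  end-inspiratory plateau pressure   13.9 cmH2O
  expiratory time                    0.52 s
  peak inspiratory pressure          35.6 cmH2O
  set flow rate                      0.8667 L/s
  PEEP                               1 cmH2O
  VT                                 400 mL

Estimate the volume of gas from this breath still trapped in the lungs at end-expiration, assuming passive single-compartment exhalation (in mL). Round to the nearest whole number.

205

R = (PIP − Pplat)/V̇ = (35.6 − 13.9) / 0.8667 = 21.7/0.8667 = 25.037 cmH2O·s/L.
C = Vt/(Pplat − PEEP) = 400.0 / (13.9 − 1) = 400.0/12.9 = 31.008 mL/cmH2O.
τ = R × C = 25.037 × 0.03101 L/cmH2O = 0.7764 s.
Fraction remaining = e^(−Te/τ) = e^(−0.52/0.7764) = 0.5118.
Trapped volume = 400.0 × 0.5118 = 204.72 mL.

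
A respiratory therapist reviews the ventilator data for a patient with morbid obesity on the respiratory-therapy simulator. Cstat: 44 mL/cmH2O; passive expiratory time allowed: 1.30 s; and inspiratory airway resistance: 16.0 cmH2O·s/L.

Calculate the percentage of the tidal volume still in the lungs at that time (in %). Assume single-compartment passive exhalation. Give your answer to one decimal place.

τ = R × C = 16.0 × 44 mL/cmH2O = 16.0 × 0.044 L/cmH2O = 0.704 s.
Passive exhalation: V(t)/V₀ = e^(−t/τ) = e^(−1.30/0.704) = 0.1578.
Fraction remaining = 0.1578 → 15.78%.

15.8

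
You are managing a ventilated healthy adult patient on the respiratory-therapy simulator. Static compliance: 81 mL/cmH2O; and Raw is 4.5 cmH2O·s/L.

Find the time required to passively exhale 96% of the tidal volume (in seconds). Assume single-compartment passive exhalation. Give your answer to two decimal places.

1.17

τ = R × C = 4.5 × 81 mL/cmH2O = 4.5 × 0.081 L/cmH2O = 0.3645 s.
Exhaled fraction f = 1 − e^(−t/τ) → t = −τ·ln(1 − f) = −0.3645·ln(0.04) = 1.173 s.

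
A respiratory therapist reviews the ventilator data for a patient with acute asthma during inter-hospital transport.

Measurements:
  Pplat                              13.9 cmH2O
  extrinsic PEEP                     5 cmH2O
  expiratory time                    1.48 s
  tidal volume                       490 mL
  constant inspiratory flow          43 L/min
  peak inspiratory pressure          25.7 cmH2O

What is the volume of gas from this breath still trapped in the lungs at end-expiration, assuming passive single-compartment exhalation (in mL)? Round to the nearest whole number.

96

Flow: 43 L/min ÷ 60 = 0.7167 L/s.
R = (PIP − Pplat)/V̇ = (25.7 − 13.9) / 0.7167 = 11.8/0.7167 = 16.464 cmH2O·s/L.
C = Vt/(Pplat − PEEP) = 490.0 / (13.9 − 5) = 490.0/8.9 = 55.056 mL/cmH2O.
τ = R × C = 16.464 × 0.05506 L/cmH2O = 0.9065 s.
Fraction remaining = e^(−Te/τ) = e^(−1.48/0.9065) = 0.1954.
Trapped volume = 490.0 × 0.1954 = 95.746 mL.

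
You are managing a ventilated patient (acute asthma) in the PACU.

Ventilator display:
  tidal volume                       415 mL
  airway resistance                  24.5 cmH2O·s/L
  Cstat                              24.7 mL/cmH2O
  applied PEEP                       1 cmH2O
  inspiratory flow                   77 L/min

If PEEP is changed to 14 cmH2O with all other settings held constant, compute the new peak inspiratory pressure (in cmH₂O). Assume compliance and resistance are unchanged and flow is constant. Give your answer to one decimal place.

Flow: 77 L/min ÷ 60 = 1.2833 L/s.
PIP = Vt/C + R·V̇ + PEEP (constant-flow equation of motion).
Only the baseline term changes: ΔPIP = ΔPEEP = 14 − 1 = 13.0 cmH2O.
Original PIP = 415/24.7 + 24.5×1.2833 + 1 = 49.242 cmH2O; new PIP = 49.242 + (13.0) = 62.242 cmH2O.

62.2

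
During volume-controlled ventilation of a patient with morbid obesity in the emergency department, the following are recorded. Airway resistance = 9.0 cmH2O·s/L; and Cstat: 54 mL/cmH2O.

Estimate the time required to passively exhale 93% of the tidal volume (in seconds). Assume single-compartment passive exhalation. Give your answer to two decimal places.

1.29

τ = R × C = 9.0 × 54 mL/cmH2O = 9.0 × 0.054 L/cmH2O = 0.486 s.
Exhaled fraction f = 1 − e^(−t/τ) → t = −τ·ln(1 − f) = −0.486·ln(0.07) = 1.292 s.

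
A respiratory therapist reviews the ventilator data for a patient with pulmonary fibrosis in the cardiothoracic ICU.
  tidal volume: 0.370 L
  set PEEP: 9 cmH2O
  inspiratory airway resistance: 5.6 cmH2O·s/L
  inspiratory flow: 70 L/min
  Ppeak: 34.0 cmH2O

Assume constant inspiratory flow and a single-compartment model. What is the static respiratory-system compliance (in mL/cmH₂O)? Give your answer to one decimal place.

Flow: 70 L/min ÷ 60 = 1.1667 L/s.
Equation of motion (constant flow): PIP = Vt/C + R·V̇ + PEEP.
Vt/C = PIP − R·V̇ − PEEP = 34.0 − 5.6×1.1667 − 9 = 34.0 − 6.534 − 9 = 18.466 cmH2O.
C = Vt / 18.466 = 370 / 18.466 = 20.037 mL/cmH2O.

20.0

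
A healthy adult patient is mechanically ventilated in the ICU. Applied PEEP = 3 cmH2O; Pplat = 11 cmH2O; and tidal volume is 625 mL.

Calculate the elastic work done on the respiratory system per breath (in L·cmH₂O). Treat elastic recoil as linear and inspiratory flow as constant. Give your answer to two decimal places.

2.50

Elastic work ≈ ½ × (Pplat − PEEP) × Vt = 0.5 × (11 − 3) × 0.625 L = 0.5 × 8.0 × 0.625 = 2.5 L·cmH2O.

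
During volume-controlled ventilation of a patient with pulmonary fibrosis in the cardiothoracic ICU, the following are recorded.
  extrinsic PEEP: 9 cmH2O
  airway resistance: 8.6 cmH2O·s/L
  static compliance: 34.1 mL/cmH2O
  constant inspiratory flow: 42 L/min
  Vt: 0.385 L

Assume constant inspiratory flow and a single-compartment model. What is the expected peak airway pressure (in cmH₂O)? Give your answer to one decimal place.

26.3

Flow: 42 L/min ÷ 60 = 0.7 L/s.
Equation of motion (constant flow): PIP = Vt/C + R·V̇ + PEEP.
PIP = 385/34.1 + 8.6×0.7 + 9 = 11.29 + 6.02 + 9 = 26.31 cmH2O.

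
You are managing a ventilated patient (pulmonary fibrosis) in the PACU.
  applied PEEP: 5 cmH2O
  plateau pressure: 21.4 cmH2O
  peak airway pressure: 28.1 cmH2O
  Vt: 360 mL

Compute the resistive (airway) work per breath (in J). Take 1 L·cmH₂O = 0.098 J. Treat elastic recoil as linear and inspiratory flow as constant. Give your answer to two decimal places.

0.24

With constant inspiratory flow the resistive pressure is constant at PIP − Pplat = 28.1 − 21.4 = 6.7 cmH2O, so resistive work = 6.7 × 0.360 = 2.412 L·cmH2O.
× 0.098 J/(L·cmH2O) → 0.2364 J.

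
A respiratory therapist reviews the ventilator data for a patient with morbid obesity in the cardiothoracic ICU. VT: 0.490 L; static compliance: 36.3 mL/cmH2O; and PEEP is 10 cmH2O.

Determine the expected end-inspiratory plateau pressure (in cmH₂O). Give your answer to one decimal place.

Pplat = PEEP + Vt / Cstat = 10 + 490 / 36.3 = 10 + 13.499 = 23.499 cmH2O.

23.5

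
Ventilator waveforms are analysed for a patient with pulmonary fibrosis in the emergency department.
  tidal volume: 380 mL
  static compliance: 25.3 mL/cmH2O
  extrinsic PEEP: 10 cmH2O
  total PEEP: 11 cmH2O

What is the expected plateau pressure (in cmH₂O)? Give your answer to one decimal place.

End-expiratory occlusion gives total PEEP = 11 cmH2O (intrinsic PEEP = 11 − 10 = 1). Use total PEEP for the elastic gradient.
Pplat = PEEPtotal + Vt / Cstat = 11 + 380 / 25.3 = 11 + 15.02 = 26.02 cmH2O.

26.0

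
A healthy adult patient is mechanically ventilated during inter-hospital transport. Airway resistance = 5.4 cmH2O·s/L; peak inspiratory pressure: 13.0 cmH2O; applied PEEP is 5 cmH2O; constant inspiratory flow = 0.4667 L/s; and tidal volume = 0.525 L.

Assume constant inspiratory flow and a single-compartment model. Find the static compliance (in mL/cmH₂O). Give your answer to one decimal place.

Equation of motion (constant flow): PIP = Vt/C + R·V̇ + PEEP.
Vt/C = PIP − R·V̇ − PEEP = 13.0 − 5.4×0.4667 − 5 = 13.0 − 2.52 − 5 = 5.48 cmH2O.
C = Vt / 5.48 = 525 / 5.48 = 95.803 mL/cmH2O.

95.8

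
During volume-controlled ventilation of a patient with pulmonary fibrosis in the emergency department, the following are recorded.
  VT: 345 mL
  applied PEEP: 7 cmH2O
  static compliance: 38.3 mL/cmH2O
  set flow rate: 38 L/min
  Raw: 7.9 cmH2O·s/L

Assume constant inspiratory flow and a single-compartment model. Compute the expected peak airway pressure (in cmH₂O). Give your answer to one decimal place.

Flow: 38 L/min ÷ 60 = 0.6333 L/s.
Equation of motion (constant flow): PIP = Vt/C + R·V̇ + PEEP.
PIP = 345/38.3 + 7.9×0.6333 + 7 = 9.008 + 5.003 + 7 = 21.011 cmH2O.

21.0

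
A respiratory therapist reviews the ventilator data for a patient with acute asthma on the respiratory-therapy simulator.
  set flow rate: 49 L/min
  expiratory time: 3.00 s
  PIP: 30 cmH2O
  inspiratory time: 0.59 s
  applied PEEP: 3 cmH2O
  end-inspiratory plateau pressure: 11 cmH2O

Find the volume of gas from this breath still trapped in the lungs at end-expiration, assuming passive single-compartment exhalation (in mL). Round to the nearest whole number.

Flow: 49 L/min ÷ 60 = 0.8167 L/s.
Vt = flow × Ti = 0.8167 L/s × 0.59 s × 1000 mL/L = 481.85 mL.
R = (PIP − Pplat)/V̇ = (30 − 11) / 0.8167 = 19.0/0.8167 = 23.264 cmH2O·s/L.
C = Vt/(Pplat − PEEP) = 481.85 / (11 − 3) = 481.85/8.0 = 60.231 mL/cmH2O.
τ = R × C = 23.264 × 0.06023 L/cmH2O = 1.401 s.
Fraction remaining = e^(−Te/τ) = e^(−3.00/1.401) = 0.1175.
Trapped volume = 481.85 × 0.1175 = 56.617 mL.

57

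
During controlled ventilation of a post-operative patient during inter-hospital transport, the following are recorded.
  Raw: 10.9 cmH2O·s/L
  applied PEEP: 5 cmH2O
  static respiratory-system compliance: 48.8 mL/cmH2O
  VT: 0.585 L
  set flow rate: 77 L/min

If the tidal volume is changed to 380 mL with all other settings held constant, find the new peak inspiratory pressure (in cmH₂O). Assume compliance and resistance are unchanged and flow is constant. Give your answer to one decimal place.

Flow: 77 L/min ÷ 60 = 1.2833 L/s.
PIP = Vt/C + R·V̇ + PEEP (constant-flow equation of motion).
Only the elastic term changes: ΔPIP = ΔVt / C = (380 − 585) / 48.8 = -4.201 cmH2O.
Original PIP = 585/48.8 + 10.9×1.2833 + 5 = 30.976 cmH2O; new PIP = 30.976 + (-4.201) = 26.775 cmH2O.

26.8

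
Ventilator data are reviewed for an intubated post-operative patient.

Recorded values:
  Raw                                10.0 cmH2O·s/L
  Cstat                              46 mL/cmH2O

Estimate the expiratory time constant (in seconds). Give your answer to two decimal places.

0.46

τ = R × C = 10.0 × 46 mL/cmH2O = 10.0 × 0.046 L/cmH2O = 0.46 s.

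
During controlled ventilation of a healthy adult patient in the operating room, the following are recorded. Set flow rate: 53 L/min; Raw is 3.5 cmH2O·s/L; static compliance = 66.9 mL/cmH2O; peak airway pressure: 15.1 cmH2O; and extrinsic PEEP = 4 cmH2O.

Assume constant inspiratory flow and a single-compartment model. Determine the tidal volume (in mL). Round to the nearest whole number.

Flow: 53 L/min ÷ 60 = 0.8833 L/s.
Equation of motion (constant flow): PIP = Vt/C + R·V̇ + PEEP.
Vt/C = PIP − R·V̇ − PEEP = 15.1 − 3.092 − 4 = 8.008 cmH2O.
Vt = C × 8.008 = 66.9 × 8.008 = 535.74 mL.

536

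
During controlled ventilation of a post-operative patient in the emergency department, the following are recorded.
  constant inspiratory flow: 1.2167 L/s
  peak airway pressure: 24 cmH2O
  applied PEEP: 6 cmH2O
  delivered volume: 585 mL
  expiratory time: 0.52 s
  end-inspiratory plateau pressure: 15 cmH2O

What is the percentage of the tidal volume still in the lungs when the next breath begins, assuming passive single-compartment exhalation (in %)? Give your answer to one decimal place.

33.9

R = (PIP − Pplat)/V̇ = (24 − 15) / 1.2167 = 9.0/1.2167 = 7.397 cmH2O·s/L.
C = Vt/(Pplat − PEEP) = 585.0 / (15 − 6) = 585.0/9.0 = 65.0 mL/cmH2O.
τ = R × C = 7.397 × 0.065 L/cmH2O = 0.4808 s.
Fraction remaining at end-expiration = e^(−Te/τ) = e^(−0.52/0.4808) = 0.3391 → 33.91%.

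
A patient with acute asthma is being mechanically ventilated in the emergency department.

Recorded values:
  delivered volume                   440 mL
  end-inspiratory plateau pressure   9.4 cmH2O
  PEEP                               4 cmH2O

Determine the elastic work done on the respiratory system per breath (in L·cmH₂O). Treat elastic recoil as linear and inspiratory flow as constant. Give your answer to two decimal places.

Elastic work ≈ ½ × (Pplat − PEEP) × Vt = 0.5 × (9.4 − 4) × 0.440 L = 0.5 × 5.4 × 0.440 = 1.188 L·cmH2O.

1.19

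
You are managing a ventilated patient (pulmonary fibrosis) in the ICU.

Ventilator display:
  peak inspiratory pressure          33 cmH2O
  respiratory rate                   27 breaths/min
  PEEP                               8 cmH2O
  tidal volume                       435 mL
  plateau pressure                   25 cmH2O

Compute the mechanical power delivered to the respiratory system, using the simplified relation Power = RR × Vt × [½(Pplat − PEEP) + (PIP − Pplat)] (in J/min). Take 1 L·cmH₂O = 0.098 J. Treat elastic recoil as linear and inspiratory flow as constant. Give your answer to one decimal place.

Per-breath work = Vt × [½(Pplat−PEEP) + (PIP−Pplat)] = 0.435 × [0.5×17.0 + 8.0] = 0.435 × 16.5 = 7.178 L·cmH2O.
Power = 27 × 7.178 = 193.81 L·cmH2O/min.
× 0.098 J/(L·cmH2O) → 18.993 J/min.

19.0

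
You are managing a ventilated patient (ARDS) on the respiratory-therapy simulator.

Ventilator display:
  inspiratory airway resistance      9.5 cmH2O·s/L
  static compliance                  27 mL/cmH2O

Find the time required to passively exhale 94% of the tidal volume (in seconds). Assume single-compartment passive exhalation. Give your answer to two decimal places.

τ = R × C = 9.5 × 27 mL/cmH2O = 9.5 × 0.027 L/cmH2O = 0.2565 s.
Exhaled fraction f = 1 − e^(−t/τ) → t = −τ·ln(1 − f) = −0.2565·ln(0.06) = 0.7216 s.

0.72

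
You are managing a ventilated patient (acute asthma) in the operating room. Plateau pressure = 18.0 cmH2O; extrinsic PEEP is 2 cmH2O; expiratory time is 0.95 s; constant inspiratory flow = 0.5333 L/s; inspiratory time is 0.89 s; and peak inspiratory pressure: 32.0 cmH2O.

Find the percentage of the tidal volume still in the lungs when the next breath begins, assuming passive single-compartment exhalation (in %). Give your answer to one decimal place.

29.5

Vt = flow × Ti = 0.5333 L/s × 0.89 s × 1000 mL/L = 474.64 mL.
R = (PIP − Pplat)/V̇ = (32.0 − 18.0) / 0.5333 = 14.0/0.5333 = 26.252 cmH2O·s/L.
C = Vt/(Pplat − PEEP) = 474.64 / (18.0 − 2) = 474.64/16.0 = 29.665 mL/cmH2O.
τ = R × C = 26.252 × 0.02967 L/cmH2O = 0.7789 s.
Fraction remaining at end-expiration = e^(−Te/τ) = e^(−0.95/0.7789) = 0.2953 → 29.53%.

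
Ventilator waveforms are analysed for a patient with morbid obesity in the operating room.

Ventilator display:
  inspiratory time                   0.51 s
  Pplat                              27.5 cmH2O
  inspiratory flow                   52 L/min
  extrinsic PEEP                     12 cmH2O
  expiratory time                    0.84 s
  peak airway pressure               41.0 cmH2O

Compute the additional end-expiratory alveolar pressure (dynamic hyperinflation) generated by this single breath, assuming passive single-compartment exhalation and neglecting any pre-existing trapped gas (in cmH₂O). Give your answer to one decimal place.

2.3

Flow: 52 L/min ÷ 60 = 0.8667 L/s.
Vt = flow × Ti = 0.8667 L/s × 0.51 s × 1000 mL/L = 442.02 mL.
R = (PIP − Pplat)/V̇ = (41.0 − 27.5) / 0.8667 = 13.5/0.8667 = 15.576 cmH2O·s/L.
C = Vt/(Pplat − PEEP) = 442.02 / (27.5 − 12) = 442.02/15.5 = 28.517 mL/cmH2O.
τ = R × C = 15.576 × 0.02852 L/cmH2O = 0.4442 s.
Fraction remaining = e^(−Te/τ) = e^(−0.84/0.4442) = 0.1509; trapped volume = 442.02 × 0.1509 = 66.701 mL.
Additional alveolar pressure from trapping ≈ V_trapped / C = 66.701 / 28.517 = 2.339 cmH2O.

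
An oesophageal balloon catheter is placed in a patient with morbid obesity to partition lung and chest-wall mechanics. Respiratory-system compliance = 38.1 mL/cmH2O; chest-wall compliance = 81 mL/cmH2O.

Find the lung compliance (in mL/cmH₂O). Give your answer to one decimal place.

71.9

1/CL = 1/Crs − 1/Ccw.
1/CL = 1/38.1 − 1/81 = 0.0139.
CL = 71.942 mL/cmH2O.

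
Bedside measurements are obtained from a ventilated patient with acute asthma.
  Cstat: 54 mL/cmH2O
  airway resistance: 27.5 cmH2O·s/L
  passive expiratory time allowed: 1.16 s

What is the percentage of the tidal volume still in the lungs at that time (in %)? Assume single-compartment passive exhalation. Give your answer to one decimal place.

τ = R × C = 27.5 × 54 mL/cmH2O = 27.5 × 0.054 L/cmH2O = 1.485 s.
Passive exhalation: V(t)/V₀ = e^(−t/τ) = e^(−1.16/1.485) = 0.4579.
Fraction remaining = 0.4579 → 45.79%.

45.8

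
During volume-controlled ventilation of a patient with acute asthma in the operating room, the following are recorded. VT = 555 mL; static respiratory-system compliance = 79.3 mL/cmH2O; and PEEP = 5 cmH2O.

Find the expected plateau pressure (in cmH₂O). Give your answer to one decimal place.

12.0

Pplat = PEEP + Vt / Cstat = 5 + 555 / 79.3 = 5 + 6.999 = 11.999 cmH2O.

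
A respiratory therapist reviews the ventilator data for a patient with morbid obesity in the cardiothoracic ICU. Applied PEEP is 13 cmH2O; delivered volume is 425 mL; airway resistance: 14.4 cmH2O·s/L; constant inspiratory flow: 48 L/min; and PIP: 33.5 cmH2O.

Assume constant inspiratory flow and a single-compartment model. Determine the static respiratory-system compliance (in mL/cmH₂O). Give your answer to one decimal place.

47.3

Flow: 48 L/min ÷ 60 = 0.8 L/s.
Equation of motion (constant flow): PIP = Vt/C + R·V̇ + PEEP.
Vt/C = PIP − R·V̇ − PEEP = 33.5 − 14.4×0.8 − 13 = 33.5 − 11.52 − 13 = 8.98 cmH2O.
C = Vt / 8.98 = 425 / 8.98 = 47.327 mL/cmH2O.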